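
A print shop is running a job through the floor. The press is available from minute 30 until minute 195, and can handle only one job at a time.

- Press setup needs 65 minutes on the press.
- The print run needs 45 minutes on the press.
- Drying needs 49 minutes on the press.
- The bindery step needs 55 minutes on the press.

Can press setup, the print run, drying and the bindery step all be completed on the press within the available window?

No

The press window is 195 − 30 = 165 minutes.
Running back to back, the jobs need 65 + 45 + 49 + 55 = 214 minutes on the press.
Since 214 > 165, they cannot all fit.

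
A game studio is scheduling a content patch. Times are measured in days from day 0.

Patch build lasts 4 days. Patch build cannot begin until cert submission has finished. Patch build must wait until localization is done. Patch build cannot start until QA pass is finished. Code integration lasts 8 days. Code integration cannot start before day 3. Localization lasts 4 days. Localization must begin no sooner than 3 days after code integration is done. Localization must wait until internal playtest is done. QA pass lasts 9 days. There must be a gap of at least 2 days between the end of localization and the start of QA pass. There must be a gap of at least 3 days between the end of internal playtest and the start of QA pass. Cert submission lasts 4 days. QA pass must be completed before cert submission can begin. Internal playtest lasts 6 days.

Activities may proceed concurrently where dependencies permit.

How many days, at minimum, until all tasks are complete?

37

Internal playtest has no prerequisites, so it starts at day 0 and finishes at day 6.
Code integration waits on its own release at day 3, so it starts at day 3 and finishes at 3 + 8 = day 11.
Localization has to wait for code integration (finishes day 11, plus 3-day gap → day 14); internal playtest (finishes day 6). The latest of these is day 14, so localization runs day 14 to 14 + 4 = day 18.
QA pass cannot start until localization (finishes day 18, plus 2-day gap → day 20); internal playtest (finishes day 6, plus 3-day gap → day 9). The controlling bound is day 20, so QA pass finishes at 20 + 9 = day 29.
Cert submission waits on QA pass (finishes day 29), so it starts at day 29 and finishes at 29 + 4 = day 33.
Patch build cannot start until cert submission (finishes day 33); localization (finishes day 18); QA pass (finishes day 29). The controlling bound is day 33, so patch build finishes at 33 + 4 = day 37.
All tasks are finished once the last one completes. Finish times: Code integration at 11, Internal playtest at 6, Localization at 18, QA pass at 29, Cert submission at 33, Patch build at 37. The latest is day 37.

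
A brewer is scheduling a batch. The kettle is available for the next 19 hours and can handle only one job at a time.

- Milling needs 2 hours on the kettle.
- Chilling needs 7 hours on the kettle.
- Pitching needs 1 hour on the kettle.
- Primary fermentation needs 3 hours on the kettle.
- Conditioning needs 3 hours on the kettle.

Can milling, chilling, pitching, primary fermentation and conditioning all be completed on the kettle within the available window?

Yes

Running back to back, the jobs need 2 + 7 + 1 + 3 + 3 = 16 hours on the kettle.
Since 16 ≤ 19, they fit within the window.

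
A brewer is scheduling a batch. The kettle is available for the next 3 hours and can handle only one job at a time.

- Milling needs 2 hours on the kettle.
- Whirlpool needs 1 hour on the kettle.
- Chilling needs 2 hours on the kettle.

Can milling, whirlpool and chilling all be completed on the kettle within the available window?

No

Running back to back, the jobs need 2 + 1 + 2 = 5 hours on the kettle.
Since 5 > 3, they cannot all fit.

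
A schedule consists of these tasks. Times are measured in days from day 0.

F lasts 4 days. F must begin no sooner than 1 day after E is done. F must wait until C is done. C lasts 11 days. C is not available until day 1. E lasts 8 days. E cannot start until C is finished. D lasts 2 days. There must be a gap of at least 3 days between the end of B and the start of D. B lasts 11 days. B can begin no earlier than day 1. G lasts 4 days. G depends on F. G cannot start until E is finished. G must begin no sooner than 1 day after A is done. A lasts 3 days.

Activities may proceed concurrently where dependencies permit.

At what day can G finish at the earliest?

29

After its own release at day 1, C can start at day 1 and finishes at day 12.
E waits on C (finishes day 12), so it starts at day 12 and finishes at 12 + 8 = day 20.
For F: E (finishes day 20, plus 1-day gap → day 21); C (finishes day 12). Taking the maximum gives a start of day 21, and it finishes at 21 + 4 = day 25.
A can start immediately at day 0; it finishes at day 3.
For G: F (finishes day 25); E (finishes day 20); A (finishes day 3, plus 1-day gap → day 4). Taking the maximum gives a start of day 25, and it finishes at 25 + 4 = day 29.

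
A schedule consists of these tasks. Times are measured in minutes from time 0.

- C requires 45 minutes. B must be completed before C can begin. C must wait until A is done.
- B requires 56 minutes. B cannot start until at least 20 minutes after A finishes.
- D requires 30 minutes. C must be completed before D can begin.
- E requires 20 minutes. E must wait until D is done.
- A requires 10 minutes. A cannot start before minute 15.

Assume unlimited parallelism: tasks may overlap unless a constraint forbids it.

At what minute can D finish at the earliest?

176

A waits on its own release at minute 15, so it starts at minute 15 and finishes at 15 + 10 = minute 25.
B waits on A (finishes minute 25, plus 20-minute gap → minute 45), so it starts at minute 45 and finishes at 45 + 56 = minute 101.
For C: B (finishes minute 101); A (finishes minute 25). Taking the maximum gives a start of minute 101, and it finishes at 101 + 45 = minute 146.
After C (finishes minute 146), D can start at minute 146 and finishes at minute 176.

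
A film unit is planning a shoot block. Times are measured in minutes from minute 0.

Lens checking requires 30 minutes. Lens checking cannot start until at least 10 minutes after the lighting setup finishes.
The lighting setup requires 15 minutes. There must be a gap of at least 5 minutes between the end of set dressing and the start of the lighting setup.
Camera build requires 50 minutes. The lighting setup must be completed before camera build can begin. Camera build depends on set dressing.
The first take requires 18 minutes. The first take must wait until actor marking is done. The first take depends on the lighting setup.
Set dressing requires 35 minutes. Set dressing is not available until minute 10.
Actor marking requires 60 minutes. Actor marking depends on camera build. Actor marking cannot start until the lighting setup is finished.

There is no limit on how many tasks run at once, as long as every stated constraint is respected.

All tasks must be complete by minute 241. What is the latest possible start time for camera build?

113

The first take must finish by minute 241; it takes 18 minutes, so it must start by 241 − 18 = minute 223.
Actor marking feeds into the first take (must start by minute 223); so actor marking must finish by minute 223 and therefore start by minute 163.
Camera build feeds into actor marking (must start by minute 163); so camera build must finish by minute 163 and therefore start by minute 113.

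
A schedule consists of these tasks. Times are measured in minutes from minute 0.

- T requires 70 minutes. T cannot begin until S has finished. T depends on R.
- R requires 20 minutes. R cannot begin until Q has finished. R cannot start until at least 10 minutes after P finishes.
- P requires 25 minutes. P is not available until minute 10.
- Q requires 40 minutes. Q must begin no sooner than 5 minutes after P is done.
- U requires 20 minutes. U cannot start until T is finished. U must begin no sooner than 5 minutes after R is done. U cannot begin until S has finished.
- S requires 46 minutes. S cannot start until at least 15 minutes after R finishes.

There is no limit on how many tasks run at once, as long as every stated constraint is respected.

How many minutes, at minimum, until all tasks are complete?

P waits on its own release at minute 10, so it starts at minute 10 and finishes at 10 + 25 = minute 35.
Q cannot begin until P (finishes minute 35, plus 5-minute gap → minute 40). It runs from minute 40 to 40 + 40 = minute 80.
For R: Q (finishes minute 80); P (finishes minute 35, plus 10-minute gap → minute 45). Taking the maximum gives a start of minute 80, and it finishes at 80 + 20 = minute 100.
S waits on R (finishes minute 100, plus 15-minute gap → minute 115), so it starts at minute 115 and finishes at 115 + 46 = minute 161.
T needs all of S (finishes minute 161); R (finishes minute 100). That puts its earliest start at minute 161; it finishes at 161 + 70 = minute 231.
U cannot start until T (finishes minute 231); R (finishes minute 100, plus 5-minute gap → minute 105); S (finishes minute 161). The controlling bound is minute 231, so U finishes at 231 + 20 = minute 251.
All tasks are finished once the last one completes. Finish times: P at 35, Q at 80, R at 100, S at 161, T at 231, U at 251. The latest is minute 251.

251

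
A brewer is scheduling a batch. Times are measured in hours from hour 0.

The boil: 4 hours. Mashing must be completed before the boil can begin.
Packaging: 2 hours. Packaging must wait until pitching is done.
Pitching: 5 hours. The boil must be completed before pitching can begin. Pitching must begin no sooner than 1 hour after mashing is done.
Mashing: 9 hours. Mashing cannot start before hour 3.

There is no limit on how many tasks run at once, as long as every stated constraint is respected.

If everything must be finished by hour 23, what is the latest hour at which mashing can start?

3

Nothing follows packaging; the deadline of hour 23 is its only limit. It must start by 23 − 2 = hour 21.
Pitching feeds into packaging (must start by hour 21); so pitching must finish by hour 21 and therefore start by hour 16.
The boil feeds into pitching (must start by hour 16); so the boil must finish by hour 16 and therefore start by hour 12.
For mashing: the boil (must start by hour 12); pitching (must start by hour 16, minus 1-hour gap → hour 15). The most restrictive is hour 12; with a 9-hour duration, mashing must start by hour 3.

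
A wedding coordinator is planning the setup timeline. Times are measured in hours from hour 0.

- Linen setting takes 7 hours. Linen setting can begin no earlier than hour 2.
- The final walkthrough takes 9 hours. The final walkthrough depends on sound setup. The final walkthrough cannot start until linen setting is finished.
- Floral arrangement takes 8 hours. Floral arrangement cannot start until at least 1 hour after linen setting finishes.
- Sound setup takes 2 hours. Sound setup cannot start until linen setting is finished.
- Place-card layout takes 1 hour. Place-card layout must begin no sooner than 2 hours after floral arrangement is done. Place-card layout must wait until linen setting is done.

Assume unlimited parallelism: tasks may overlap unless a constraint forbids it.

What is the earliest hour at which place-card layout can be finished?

Linen setting cannot begin until its own release at hour 2. It runs from hour 2 to 2 + 7 = hour 9.
Floral arrangement cannot begin until linen setting (finishes hour 9, plus 1-hour gap → hour 10). It runs from hour 10 to 10 + 8 = hour 18.
Place-card layout has to wait for floral arrangement (finishes hour 18, plus 2-hour gap → hour 20); linen setting (finishes hour 9). The latest of these is hour 20, so place-card layout runs hour 20 to 20 + 1 = hour 21.

21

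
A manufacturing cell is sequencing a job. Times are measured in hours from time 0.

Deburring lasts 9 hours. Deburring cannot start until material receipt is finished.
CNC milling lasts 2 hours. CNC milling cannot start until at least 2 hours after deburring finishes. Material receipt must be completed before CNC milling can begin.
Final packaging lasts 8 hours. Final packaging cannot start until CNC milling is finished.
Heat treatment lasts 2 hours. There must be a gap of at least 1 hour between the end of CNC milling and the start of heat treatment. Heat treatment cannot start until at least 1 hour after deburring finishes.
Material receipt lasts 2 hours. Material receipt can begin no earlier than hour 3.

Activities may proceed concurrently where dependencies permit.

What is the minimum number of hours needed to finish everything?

26

Material receipt waits on its own release at hour 3, so it starts at hour 3 and finishes at 3 + 2 = hour 5.
After material receipt (finishes hour 5), deburring can start at hour 5 and finishes at hour 14.
CNC milling has to wait for deburring (finishes hour 14, plus 2-hour gap → hour 16); material receipt (finishes hour 5). The latest of these is hour 16, so CNC milling runs hour 16 to 16 + 2 = hour 18.
After CNC milling (finishes hour 18), final packaging can start at hour 18 and finishes at hour 26.
Heat treatment needs all of CNC milling (finishes hour 18, plus 1-hour gap → hour 19); deburring (finishes hour 14, plus 1-hour gap → hour 15). That puts its earliest start at hour 19; it finishes at 19 + 2 = hour 21.
All tasks are finished once the last one completes. Finish times: Material receipt at 5, Deburring at 14, CNC milling at 18, Heat treatment at 21, Final packaging at 26. The latest is hour 26.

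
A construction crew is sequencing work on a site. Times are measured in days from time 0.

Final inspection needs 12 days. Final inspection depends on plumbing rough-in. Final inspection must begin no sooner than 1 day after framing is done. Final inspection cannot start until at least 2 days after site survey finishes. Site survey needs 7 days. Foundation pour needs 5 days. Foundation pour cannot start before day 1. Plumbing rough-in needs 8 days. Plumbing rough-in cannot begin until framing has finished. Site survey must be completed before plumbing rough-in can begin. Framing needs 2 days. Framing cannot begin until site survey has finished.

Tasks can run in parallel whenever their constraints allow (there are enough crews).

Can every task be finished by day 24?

No

Foundation pour waits on its own release at day 1, so it starts at day 1 and finishes at 1 + 5 = day 6.
Site survey has no prerequisites, so it starts at day 0 and finishes at day 7.
After site survey (finishes day 7), framing can start at day 7 and finishes at day 9.
Plumbing rough-in has to wait for framing (finishes day 9); site survey (finishes day 7). The latest of these is day 9, so plumbing rough-in runs day 9 to 9 + 8 = day 17.
Final inspection has to wait for plumbing rough-in (finishes day 17); framing (finishes day 9, plus 1-day gap → day 10); site survey (finishes day 7, plus 2-day gap → day 9). The latest of these is day 17, so final inspection runs day 17 to 17 + 12 = day 29.
The earliest everything can be done is day 29, which is after the deadline of 24, so it is not possible.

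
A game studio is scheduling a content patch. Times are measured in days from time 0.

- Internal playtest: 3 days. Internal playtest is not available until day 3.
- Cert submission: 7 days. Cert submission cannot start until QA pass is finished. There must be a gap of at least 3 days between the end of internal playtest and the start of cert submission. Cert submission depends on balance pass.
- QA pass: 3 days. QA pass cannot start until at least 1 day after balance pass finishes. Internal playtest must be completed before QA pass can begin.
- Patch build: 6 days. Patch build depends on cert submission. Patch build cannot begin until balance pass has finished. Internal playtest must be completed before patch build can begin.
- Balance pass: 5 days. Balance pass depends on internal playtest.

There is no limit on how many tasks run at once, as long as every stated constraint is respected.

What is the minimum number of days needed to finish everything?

28

Internal playtest waits on its own release at day 3, so it starts at day 3 and finishes at 3 + 3 = day 6.
Balance pass waits on internal playtest (finishes day 6), so it starts at day 6 and finishes at 6 + 5 = day 11.
QA pass needs all of balance pass (finishes day 11, plus 1-day gap → day 12); internal playtest (finishes day 6). That puts its earliest start at day 12; it finishes at 12 + 3 = day 15.
Cert submission cannot start until QA pass (finishes day 15); internal playtest (finishes day 6, plus 3-day gap → day 9); balance pass (finishes day 11). The controlling bound is day 15, so cert submission finishes at 15 + 7 = day 22.
Patch build needs all of cert submission (finishes day 22); balance pass (finishes day 11); internal playtest (finishes day 6). That puts its earliest start at day 22; it finishes at 22 + 6 = day 28.
All tasks are finished once the last one completes. Finish times: Internal playtest at 6, Balance pass at 11, QA pass at 15, Cert submission at 22, Patch build at 28. The latest is day 28.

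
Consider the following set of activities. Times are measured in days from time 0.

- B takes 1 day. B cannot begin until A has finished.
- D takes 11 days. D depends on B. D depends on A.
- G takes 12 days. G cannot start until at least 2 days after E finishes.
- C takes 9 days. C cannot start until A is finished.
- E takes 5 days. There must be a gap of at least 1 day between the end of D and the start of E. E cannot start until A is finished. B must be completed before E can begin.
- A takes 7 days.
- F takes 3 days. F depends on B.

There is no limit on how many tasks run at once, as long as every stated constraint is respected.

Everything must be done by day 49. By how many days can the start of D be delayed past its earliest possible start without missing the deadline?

10

A can start immediately at day 0; it finishes at day 7.
B waits on A (finishes day 7), so it starts at day 7 and finishes at 7 + 1 = day 8.
D cannot start until B (finishes day 8); A (finishes day 7). The controlling bound is day 8, so D finishes at 8 + 11 = day 19.

Working backward from the deadline:
Nothing follows G; the deadline of day 49 is its only limit. It must start by 49 − 12 = day 37.
E feeds into G (must start by day 37, minus 2-day gap → day 35); so E must finish by day 35 and therefore start by day 30.
D has to be done before E (must start by day 30, minus 1-day gap → day 29). That means finishing by day 29, i.e. starting by 29 − 11 = day 18.
So D can start as early as day 8 and as late as day 18, giving 18 − 8 = 10 days of slack.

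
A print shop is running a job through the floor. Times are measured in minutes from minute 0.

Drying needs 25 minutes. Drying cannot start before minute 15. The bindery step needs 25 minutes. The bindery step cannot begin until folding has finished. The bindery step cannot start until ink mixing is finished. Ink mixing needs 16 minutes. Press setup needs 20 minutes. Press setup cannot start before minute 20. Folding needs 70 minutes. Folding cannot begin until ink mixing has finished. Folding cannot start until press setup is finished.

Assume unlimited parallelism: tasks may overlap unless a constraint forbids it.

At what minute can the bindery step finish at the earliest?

135

Press setup cannot begin until its own release at minute 20. It runs from minute 20 to 20 + 20 = minute 40.
Ink mixing has no prerequisites, so it starts at minute 0 and finishes at minute 16.
For folding: ink mixing (finishes minute 16); press setup (finishes minute 40). Taking the maximum gives a start of minute 40, and it finishes at 40 + 70 = minute 110.
The bindery step needs all of folding (finishes minute 110); ink mixing (finishes minute 16). That puts its earliest start at minute 110; it finishes at 110 + 25 = minute 135.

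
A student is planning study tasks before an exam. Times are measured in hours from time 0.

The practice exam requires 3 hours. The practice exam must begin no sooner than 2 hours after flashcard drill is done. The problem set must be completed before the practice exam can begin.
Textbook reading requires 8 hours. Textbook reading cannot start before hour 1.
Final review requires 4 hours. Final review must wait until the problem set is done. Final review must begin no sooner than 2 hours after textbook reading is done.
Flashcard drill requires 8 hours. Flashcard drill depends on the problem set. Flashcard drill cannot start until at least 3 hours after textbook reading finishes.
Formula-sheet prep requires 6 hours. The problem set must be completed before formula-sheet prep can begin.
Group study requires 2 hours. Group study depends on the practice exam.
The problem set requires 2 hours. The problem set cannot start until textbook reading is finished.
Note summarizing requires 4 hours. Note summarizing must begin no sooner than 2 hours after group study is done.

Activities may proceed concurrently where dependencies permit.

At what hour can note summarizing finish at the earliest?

33

Textbook reading cannot begin until its own release at hour 1. It runs from hour 1 to 1 + 8 = hour 9.
After textbook reading (finishes hour 9), the problem set can start at hour 9 and finishes at hour 11.
Flashcard drill cannot start until the problem set (finishes hour 11); textbook reading (finishes hour 9, plus 3-hour gap → hour 12). The controlling bound is hour 12, so flashcard drill finishes at 12 + 8 = hour 20.
The practice exam needs all of flashcard drill (finishes hour 20, plus 2-hour gap → hour 22); the problem set (finishes hour 11). That puts its earliest start at hour 22; it finishes at 22 + 3 = hour 25.
Group study cannot begin until the practice exam (finishes hour 25). It runs from hour 25 to 25 + 2 = hour 27.
Note summarizing waits on group study (finishes hour 27, plus 2-hour gap → hour 29), so it starts at hour 29 and finishes at 29 + 4 = hour 33.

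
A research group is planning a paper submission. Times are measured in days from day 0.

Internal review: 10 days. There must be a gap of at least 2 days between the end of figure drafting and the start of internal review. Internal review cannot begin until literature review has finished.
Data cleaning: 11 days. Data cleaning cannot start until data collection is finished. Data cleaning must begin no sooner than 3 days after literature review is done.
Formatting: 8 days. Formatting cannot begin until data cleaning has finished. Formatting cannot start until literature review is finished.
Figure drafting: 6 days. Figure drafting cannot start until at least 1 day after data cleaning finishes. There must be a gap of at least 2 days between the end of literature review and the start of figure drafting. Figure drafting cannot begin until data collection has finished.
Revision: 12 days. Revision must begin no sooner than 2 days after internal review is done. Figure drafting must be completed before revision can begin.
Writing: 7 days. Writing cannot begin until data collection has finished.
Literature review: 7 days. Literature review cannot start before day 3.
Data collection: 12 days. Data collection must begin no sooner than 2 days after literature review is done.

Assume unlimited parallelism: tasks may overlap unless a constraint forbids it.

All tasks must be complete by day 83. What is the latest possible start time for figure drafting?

Revision must finish by day 83; it takes 12 days, so it must start by 83 − 12 = day 71.
Since revision (must start by day 71, minus 2-day gap → day 69) depends on it, internal review must finish by day 69. Backing off its 10-day duration gives a latest start of day 59.
Figure drafting must finish in time for internal review (must start by day 59, minus 2-day gap → day 57); revision (must start by day 71). The tightest is day 57, so figure drafting must start by 57 − 6 = day 51.

51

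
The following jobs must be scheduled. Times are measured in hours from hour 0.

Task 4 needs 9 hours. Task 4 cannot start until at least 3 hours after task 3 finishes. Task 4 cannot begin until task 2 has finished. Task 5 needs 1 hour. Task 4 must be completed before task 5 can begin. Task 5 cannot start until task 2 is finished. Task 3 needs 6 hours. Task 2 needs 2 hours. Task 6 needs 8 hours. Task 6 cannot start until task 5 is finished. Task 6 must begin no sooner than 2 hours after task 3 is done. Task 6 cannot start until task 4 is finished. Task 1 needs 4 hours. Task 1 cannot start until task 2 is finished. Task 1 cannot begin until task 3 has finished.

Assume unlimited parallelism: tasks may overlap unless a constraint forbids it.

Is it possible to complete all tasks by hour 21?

No

Task 3 can start immediately at hour 0; it finishes at hour 6.
Nothing blocks task 2, so it runs from hour 0 to hour 2.
Task 4 has to wait for task 3 (finishes hour 6, plus 3-hour gap → hour 9); task 2 (finishes hour 2). The latest of these is hour 9, so task 4 runs hour 9 to 9 + 9 = hour 18.
Task 5 cannot start until task 4 (finishes hour 18); task 2 (finishes hour 2). The controlling bound is hour 18, so task 5 finishes at 18 + 1 = hour 19.
For task 6: task 5 (finishes hour 19); task 3 (finishes hour 6, plus 2-hour gap → hour 8); task 4 (finishes hour 18). Taking the maximum gives a start of hour 19, and it finishes at 19 + 8 = hour 27.
Task 1 needs all of task 2 (finishes hour 2); task 3 (finishes hour 6). That puts its earliest start at hour 6; it finishes at 6 + 4 = hour 10.
The earliest everything can be done is hour 27, which is after the deadline of 21, so it is not possible.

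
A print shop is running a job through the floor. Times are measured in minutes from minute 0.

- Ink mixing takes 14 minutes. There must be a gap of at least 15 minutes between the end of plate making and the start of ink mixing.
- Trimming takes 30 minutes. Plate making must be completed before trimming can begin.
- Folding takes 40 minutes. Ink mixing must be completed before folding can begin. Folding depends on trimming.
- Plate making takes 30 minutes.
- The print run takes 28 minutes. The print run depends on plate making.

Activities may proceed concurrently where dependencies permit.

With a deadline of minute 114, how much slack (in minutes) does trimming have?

14

Plate making has no prerequisites, so it starts at minute 0 and finishes at minute 30.
After plate making (finishes minute 30), trimming can start at minute 30 and finishes at minute 60.

Working backward from the deadline:
Nothing follows folding; the deadline of minute 114 is its only limit. It must start by 114 − 40 = minute 74.
Trimming feeds into folding (must start by minute 74); so trimming must finish by minute 74 and therefore start by minute 44.
So trimming can start as early as minute 30 and as late as minute 44, giving 44 − 30 = 14 minutes of slack.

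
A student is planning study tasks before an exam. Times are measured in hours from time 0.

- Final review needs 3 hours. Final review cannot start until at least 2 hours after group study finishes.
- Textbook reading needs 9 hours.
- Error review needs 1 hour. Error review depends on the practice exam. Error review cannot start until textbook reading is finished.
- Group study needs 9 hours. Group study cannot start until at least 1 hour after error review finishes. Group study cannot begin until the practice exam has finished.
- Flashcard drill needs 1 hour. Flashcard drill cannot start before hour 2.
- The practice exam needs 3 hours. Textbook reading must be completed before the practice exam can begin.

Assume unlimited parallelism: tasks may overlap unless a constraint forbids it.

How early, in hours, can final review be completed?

Textbook reading has no prerequisites, so it starts at hour 0 and finishes at hour 9.
The practice exam cannot begin until textbook reading (finishes hour 9). It runs from hour 9 to 9 + 3 = hour 12.
Error review needs all of the practice exam (finishes hour 12); textbook reading (finishes hour 9). That puts its earliest start at hour 12; it finishes at 12 + 1 = hour 13.
For group study: error review (finishes hour 13, plus 1-hour gap → hour 14); the practice exam (finishes hour 12). Taking the maximum gives a start of hour 14, and it finishes at 14 + 9 = hour 23.
Final review waits on group study (finishes hour 23, plus 2-hour gap → hour 25), so it starts at hour 25 and finishes at 25 + 3 = hour 28.

28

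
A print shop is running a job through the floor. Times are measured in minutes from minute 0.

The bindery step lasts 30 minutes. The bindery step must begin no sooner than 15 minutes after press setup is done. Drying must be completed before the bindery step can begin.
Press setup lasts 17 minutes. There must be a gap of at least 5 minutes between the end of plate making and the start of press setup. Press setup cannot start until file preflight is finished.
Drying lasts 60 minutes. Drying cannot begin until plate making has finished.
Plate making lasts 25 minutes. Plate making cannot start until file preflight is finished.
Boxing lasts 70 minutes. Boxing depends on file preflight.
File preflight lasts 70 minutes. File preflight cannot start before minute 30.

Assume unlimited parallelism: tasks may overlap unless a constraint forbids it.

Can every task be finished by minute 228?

Yes

File preflight waits on its own release at minute 30, so it starts at minute 30 and finishes at 30 + 70 = minute 100.
After file preflight (finishes minute 100), boxing can start at minute 100 and finishes at minute 170.
Plate making waits on file preflight (finishes minute 100), so it starts at minute 100 and finishes at 100 + 25 = minute 125.
Drying cannot begin until plate making (finishes minute 125). It runs from minute 125 to 125 + 60 = minute 185.
Press setup needs all of plate making (finishes minute 125, plus 5-minute gap → minute 130); file preflight (finishes minute 100). That puts its earliest start at minute 130; it finishes at 130 + 17 = minute 147.
For the bindery step: press setup (finishes minute 147, plus 15-minute gap → minute 162); drying (finishes minute 185). Taking the maximum gives a start of minute 185, and it finishes at 185 + 30 = minute 215.
Every task is finished by minute 215, which is no later than the deadline of 228, so the schedule is feasible.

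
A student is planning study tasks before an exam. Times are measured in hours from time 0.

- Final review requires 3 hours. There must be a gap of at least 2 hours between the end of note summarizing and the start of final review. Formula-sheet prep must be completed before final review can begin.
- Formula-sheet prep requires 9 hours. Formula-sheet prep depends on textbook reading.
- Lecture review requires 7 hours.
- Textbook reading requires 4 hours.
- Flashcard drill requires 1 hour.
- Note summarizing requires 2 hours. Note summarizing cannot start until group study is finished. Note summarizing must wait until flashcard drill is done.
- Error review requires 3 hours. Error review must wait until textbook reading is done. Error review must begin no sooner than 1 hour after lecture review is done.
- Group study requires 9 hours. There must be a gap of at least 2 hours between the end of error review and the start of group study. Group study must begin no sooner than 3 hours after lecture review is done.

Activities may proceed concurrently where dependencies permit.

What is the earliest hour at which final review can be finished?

Flashcard drill can start immediately at hour 0; it finishes at hour 1.
Lecture review has no prerequisites, so it starts at hour 0 and finishes at hour 7.
Nothing blocks textbook reading, so it runs from hour 0 to hour 4.
Formula-sheet prep waits on textbook reading (finishes hour 4), so it starts at hour 4 and finishes at 4 + 9 = hour 13.
Error review cannot start until textbook reading (finishes hour 4); lecture review (finishes hour 7, plus 1-hour gap → hour 8). The controlling bound is hour 8, so error review finishes at 8 + 3 = hour 11.
Group study cannot start until error review (finishes hour 11, plus 2-hour gap → hour 13); lecture review (finishes hour 7, plus 3-hour gap → hour 10). The controlling bound is hour 13, so group study finishes at 13 + 9 = hour 22.
Note summarizing cannot start until group study (finishes hour 22); flashcard drill (finishes hour 1). The controlling bound is hour 22, so note summarizing finishes at 22 + 2 = hour 24.
For final review: note summarizing (finishes hour 24, plus 2-hour gap → hour 26); formula-sheet prep (finishes hour 13). Taking the maximum gives a start of hour 26, and it finishes at 26 + 3 = hour 29.

29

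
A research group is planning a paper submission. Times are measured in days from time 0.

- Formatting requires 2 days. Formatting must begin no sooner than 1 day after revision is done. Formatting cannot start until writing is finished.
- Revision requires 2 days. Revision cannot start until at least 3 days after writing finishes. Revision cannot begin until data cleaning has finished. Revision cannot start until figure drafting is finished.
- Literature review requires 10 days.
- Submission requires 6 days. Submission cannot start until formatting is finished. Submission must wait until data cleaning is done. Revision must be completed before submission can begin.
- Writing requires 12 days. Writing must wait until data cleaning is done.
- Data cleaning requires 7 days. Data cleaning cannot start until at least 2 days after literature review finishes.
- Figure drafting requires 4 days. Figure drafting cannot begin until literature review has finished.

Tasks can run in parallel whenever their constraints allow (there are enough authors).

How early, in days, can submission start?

Literature review has no prerequisites, so it starts at day 0 and finishes at day 10.
Figure drafting cannot begin until literature review (finishes day 10). It runs from day 10 to 10 + 4 = day 14.
After literature review (finishes day 10, plus 2-day gap → day 12), data cleaning can start at day 12 and finishes at day 19.
Writing cannot begin until data cleaning (finishes day 19). It runs from day 19 to 19 + 12 = day 31.
Revision has to wait for writing (finishes day 31, plus 3-day gap → day 34); data cleaning (finishes day 19); figure drafting (finishes day 14). The latest of these is day 34, so revision runs day 34 to 34 + 2 = day 36.
Formatting needs all of revision (finishes day 36, plus 1-day gap → day 37); writing (finishes day 31). That puts its earliest start at day 37; it finishes at 37 + 2 = day 39.
Submission waits on formatting (finishes day 39); data cleaning (finishes day 19); revision (finishes day 36). The latest of these is day 39, which is the earliest submission can start.

39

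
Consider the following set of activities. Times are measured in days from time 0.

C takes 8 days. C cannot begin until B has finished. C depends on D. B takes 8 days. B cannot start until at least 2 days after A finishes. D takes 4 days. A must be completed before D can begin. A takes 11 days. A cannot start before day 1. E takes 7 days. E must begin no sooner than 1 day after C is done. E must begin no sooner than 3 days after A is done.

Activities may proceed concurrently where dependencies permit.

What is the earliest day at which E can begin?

31

A waits on its own release at day 1, so it starts at day 1 and finishes at 1 + 11 = day 12.
D waits on A (finishes day 12), so it starts at day 12 and finishes at 12 + 4 = day 16.
After A (finishes day 12, plus 2-day gap → day 14), B can start at day 14 and finishes at day 22.
C cannot start until B (finishes day 22); D (finishes day 16). The controlling bound is day 22, so C finishes at 22 + 8 = day 30.
E waits on C (finishes day 30, plus 1-day gap → day 31); A (finishes day 12, plus 3-day gap → day 15). The latest of these is day 31, which is the earliest E can start.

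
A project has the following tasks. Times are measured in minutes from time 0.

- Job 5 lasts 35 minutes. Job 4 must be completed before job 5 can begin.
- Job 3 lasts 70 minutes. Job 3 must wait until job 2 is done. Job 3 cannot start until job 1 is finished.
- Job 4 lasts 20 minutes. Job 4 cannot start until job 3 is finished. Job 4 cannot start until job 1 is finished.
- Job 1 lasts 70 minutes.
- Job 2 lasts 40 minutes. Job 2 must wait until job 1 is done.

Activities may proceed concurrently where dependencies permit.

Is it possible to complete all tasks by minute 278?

Job 1 can start immediately at minute 0; it finishes at minute 70.
Job 2 waits on job 1 (finishes minute 70), so it starts at minute 70 and finishes at 70 + 40 = minute 110.
Job 3 needs all of job 2 (finishes minute 110); job 1 (finishes minute 70). That puts its earliest start at minute 110; it finishes at 110 + 70 = minute 180.
For job 4: job 3 (finishes minute 180); job 1 (finishes minute 70). Taking the maximum gives a start of minute 180, and it finishes at 180 + 20 = minute 200.
Job 5 cannot begin until job 4 (finishes minute 200). It runs from minute 200 to 200 + 35 = minute 235.
Every task is finished by minute 235, which is no later than the deadline of 278, so the schedule is feasible.

Yes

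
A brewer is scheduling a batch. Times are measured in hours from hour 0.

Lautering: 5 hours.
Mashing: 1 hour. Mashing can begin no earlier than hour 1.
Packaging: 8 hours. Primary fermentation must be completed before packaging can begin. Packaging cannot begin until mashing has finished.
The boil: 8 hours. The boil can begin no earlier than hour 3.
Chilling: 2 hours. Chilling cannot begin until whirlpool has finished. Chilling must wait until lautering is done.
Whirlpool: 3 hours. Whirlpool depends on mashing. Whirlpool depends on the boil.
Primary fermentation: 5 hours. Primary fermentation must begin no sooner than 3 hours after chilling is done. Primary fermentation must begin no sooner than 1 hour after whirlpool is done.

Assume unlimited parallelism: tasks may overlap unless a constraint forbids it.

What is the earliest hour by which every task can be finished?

32

The boil cannot begin until its own release at hour 3. It runs from hour 3 to 3 + 8 = hour 11.
Lautering can start immediately at hour 0; it finishes at hour 5.
After its own release at hour 1, mashing can start at hour 1 and finishes at hour 2.
For whirlpool: mashing (finishes hour 2); the boil (finishes hour 11). Taking the maximum gives a start of hour 11, and it finishes at 11 + 3 = hour 14.
Chilling cannot start until whirlpool (finishes hour 14); lautering (finishes hour 5). The controlling bound is hour 14, so chilling finishes at 14 + 2 = hour 16.
Primary fermentation needs all of chilling (finishes hour 16, plus 3-hour gap → hour 19); whirlpool (finishes hour 14, plus 1-hour gap → hour 15). That puts its earliest start at hour 19; it finishes at 19 + 5 = hour 24.
For packaging: primary fermentation (finishes hour 24); mashing (finishes hour 2). Taking the maximum gives a start of hour 24, and it finishes at 24 + 8 = hour 32.
All tasks are finished once the last one completes. Finish times: Mashing at 2, Lautering at 5, The boil at 11, Whirlpool at 14, Chilling at 16, Primary fermentation at 24, Packaging at 32. The latest is hour 32.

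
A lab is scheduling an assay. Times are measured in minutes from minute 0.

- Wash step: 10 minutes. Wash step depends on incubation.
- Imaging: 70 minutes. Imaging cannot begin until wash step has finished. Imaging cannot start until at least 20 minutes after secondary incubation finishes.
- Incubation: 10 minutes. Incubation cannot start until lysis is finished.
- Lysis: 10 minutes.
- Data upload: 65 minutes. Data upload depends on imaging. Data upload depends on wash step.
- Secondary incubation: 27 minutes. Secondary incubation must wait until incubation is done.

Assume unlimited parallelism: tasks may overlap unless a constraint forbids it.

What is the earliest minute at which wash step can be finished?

Nothing blocks lysis, so it runs from minute 0 to minute 10.
After lysis (finishes minute 10), incubation can start at minute 10 and finishes at minute 20.
After incubation (finishes minute 20), wash step can start at minute 20 and finishes at minute 30.

30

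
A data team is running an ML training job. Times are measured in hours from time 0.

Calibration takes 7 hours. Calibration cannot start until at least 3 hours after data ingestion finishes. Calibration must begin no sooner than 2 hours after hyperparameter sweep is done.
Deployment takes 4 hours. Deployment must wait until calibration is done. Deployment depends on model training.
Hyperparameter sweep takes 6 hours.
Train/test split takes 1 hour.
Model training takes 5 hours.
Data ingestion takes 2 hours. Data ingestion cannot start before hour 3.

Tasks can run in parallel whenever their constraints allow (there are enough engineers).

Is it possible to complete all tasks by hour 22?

Yes

Nothing blocks model training, so it runs from hour 0 to hour 5.
Nothing blocks hyperparameter sweep, so it runs from hour 0 to hour 6.
Train/test split can start immediately at hour 0; it finishes at hour 1.
Data ingestion waits on its own release at hour 3, so it starts at hour 3 and finishes at 3 + 2 = hour 5.
Calibration needs all of data ingestion (finishes hour 5, plus 3-hour gap → hour 8); hyperparameter sweep (finishes hour 6, plus 2-hour gap → hour 8). That puts its earliest start at hour 8; it finishes at 8 + 7 = hour 15.
Deployment cannot start until calibration (finishes hour 15); model training (finishes hour 5). The controlling bound is hour 15, so deployment finishes at 15 + 4 = hour 19.
Every task is finished by hour 19, which is no later than the deadline of 22, so the schedule is feasible.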